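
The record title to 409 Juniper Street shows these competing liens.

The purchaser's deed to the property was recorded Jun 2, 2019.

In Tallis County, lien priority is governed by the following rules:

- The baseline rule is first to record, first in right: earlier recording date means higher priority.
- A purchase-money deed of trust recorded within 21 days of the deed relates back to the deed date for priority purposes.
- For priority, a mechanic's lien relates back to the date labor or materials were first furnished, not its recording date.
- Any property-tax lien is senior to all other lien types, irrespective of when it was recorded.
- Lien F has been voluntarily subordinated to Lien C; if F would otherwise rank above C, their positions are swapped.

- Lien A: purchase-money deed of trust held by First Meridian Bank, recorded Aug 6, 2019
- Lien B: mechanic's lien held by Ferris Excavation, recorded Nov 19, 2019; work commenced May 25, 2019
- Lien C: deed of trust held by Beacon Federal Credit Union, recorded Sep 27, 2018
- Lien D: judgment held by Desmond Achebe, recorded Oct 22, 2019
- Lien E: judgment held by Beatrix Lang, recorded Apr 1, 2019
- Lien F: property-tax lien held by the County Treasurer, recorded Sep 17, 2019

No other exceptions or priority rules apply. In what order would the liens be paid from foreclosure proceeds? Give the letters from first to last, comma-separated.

C, F, E, B, A, D

Effective dates: A was recorded 65 days after the deed, outside the 21-day window, so it keeps its recording date; B's effective date is May 25, 2019, when work began.
F, as a property-tax lien, has superpriority and ranks first.
The other liens, earliest effective date first: C (Sep 27, 2018), E (Apr 1, 2019), B (May 25, 2019), A (Aug 6, 2019), D (Oct 22, 2019).
Because F would otherwise rank above C, the subordination swaps them.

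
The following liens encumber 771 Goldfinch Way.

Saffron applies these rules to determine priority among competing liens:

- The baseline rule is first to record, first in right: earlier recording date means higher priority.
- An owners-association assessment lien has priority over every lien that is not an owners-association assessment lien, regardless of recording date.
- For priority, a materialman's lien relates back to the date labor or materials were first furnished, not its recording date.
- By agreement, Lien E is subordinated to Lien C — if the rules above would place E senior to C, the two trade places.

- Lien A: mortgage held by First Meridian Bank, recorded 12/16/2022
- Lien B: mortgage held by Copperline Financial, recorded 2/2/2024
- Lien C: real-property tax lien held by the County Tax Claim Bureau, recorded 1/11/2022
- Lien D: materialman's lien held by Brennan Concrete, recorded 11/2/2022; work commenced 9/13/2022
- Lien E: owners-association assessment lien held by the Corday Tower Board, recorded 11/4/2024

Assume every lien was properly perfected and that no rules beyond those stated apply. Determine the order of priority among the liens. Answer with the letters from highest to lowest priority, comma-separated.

C, E, D, A, B

First, effective dates: D's effective date is 9/13/2022, when work began.
As an owners-association assessment lien, E is senior to every other lien.
The other liens, earliest effective date first: C (1/11/2022), D (9/13/2022), A (12/16/2022), B (2/2/2024).
Because E would otherwise rank above C, the subordination swaps them.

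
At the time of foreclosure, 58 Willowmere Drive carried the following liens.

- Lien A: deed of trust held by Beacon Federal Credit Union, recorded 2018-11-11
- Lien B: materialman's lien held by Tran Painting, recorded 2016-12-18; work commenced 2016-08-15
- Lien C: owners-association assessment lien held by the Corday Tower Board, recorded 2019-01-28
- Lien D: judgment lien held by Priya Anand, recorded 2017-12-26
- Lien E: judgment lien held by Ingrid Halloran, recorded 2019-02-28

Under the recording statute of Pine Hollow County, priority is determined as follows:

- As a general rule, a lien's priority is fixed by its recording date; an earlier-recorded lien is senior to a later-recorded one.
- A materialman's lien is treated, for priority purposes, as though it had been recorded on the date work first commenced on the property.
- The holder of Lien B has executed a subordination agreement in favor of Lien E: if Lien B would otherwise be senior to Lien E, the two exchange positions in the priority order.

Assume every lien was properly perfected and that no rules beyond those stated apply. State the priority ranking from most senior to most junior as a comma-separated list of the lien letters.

E, D, A, C, B

First, effective dates: B relates back to 2016-08-15 (work commenced).
By effective date: B (2016-08-15), D (2017-12-26), A (2018-11-11), C (2019-01-28), E (2019-02-28).
B is senior to E before the subordination, so the two trade places.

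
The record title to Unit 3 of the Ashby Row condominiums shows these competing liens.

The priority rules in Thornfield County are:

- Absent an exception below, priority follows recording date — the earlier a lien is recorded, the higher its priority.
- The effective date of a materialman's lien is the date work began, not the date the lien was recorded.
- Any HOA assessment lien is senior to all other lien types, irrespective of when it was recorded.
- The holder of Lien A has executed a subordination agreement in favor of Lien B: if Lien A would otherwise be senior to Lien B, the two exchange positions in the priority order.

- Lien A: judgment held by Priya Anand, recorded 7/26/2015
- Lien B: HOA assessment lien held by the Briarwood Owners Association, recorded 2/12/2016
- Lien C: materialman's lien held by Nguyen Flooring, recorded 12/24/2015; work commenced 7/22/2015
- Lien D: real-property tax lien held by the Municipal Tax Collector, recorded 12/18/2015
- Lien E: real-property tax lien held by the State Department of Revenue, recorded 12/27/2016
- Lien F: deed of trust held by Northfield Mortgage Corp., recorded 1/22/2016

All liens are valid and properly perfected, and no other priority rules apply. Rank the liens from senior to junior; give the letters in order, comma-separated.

B, C, A, D, F, E

Effective dates after the stated exceptions: C's effective date is 7/22/2015, when work began.
B is an HOA assessment lien, so it outranks all other liens regardless of date.
Ordering the rest by effective date: C (7/22/2015), A (7/26/2015), D (12/18/2015), F (1/22/2016), E (12/27/2016).
Since A is not senior to B, the subordination leaves the order unchanged.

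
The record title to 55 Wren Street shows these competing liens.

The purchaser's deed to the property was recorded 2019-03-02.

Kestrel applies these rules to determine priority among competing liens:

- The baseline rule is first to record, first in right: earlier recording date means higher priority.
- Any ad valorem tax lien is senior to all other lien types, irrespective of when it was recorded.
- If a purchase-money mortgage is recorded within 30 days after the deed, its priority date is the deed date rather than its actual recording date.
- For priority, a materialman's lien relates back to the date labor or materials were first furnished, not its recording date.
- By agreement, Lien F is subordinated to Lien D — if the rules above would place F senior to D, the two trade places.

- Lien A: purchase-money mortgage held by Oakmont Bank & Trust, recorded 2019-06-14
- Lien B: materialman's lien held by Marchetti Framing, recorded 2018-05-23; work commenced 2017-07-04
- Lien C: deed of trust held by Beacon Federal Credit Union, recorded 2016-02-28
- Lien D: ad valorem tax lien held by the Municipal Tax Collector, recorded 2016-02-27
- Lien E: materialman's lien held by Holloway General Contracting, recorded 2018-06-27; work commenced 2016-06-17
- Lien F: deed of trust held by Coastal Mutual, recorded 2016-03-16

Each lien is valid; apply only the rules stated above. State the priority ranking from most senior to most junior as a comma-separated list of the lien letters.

D, C, F, E, B, A

Effective dates after the stated exceptions: A missed the 30-day window (104 days after the deed), so its recording date stands; B is treated as recorded 2017-07-04, the work-commencement date; E's effective date is 2016-06-17, when work began.
D is an ad valorem tax lien and takes priority over every other lien.
Among the remaining liens, by effective date: C (2016-02-28), F (2016-03-16), E (2016-06-17), B (2017-07-04), A (2019-06-14).
F is already junior to D, so the subordination agreement changes nothing.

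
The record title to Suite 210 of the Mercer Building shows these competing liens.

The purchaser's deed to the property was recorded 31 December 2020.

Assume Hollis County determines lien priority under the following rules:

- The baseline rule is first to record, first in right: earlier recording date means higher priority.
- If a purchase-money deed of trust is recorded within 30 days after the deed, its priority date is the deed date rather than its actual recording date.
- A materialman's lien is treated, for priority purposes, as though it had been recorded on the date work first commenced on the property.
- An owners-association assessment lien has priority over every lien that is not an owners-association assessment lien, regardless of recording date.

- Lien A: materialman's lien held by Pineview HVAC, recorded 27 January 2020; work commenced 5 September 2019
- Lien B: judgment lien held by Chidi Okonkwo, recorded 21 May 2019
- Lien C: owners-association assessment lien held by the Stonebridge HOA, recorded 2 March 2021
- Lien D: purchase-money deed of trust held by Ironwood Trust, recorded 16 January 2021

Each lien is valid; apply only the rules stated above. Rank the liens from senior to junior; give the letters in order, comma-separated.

C, B, A, D

First, effective dates: A relates back to 5 September 2019 (work commenced); D's effective date is the deed date, 31 December 2020.
C, as an owners-association assessment lien, has superpriority and ranks first.
Among the remaining liens, by effective date: B (21 May 2019), A (5 September 2019), D (31 December 2020).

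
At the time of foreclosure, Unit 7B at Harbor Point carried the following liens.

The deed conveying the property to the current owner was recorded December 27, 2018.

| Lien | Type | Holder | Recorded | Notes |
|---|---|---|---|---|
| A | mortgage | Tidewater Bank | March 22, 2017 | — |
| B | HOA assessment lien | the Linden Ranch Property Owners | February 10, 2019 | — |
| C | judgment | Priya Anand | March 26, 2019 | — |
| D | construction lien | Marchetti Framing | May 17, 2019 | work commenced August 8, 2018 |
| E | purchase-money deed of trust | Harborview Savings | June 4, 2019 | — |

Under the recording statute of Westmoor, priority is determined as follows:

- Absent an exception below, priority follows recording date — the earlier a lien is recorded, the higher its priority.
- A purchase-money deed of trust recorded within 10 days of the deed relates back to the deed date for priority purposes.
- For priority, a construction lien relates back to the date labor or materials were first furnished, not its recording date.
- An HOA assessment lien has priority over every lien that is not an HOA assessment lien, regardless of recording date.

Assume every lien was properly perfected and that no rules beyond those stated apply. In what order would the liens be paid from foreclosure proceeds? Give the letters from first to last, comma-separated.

B, A, D, C, E

Adjusting effective dates: D is treated as recorded August 8, 2018, the work-commencement date; E was recorded 159 days after the deed — beyond 10 days — so no relation-back applies.
B is an HOA assessment lien and takes priority over every other lien.
Among the remaining liens, by effective date: A (March 22, 2017), D (August 8, 2018), C (March 26, 2019), E (June 4, 2019).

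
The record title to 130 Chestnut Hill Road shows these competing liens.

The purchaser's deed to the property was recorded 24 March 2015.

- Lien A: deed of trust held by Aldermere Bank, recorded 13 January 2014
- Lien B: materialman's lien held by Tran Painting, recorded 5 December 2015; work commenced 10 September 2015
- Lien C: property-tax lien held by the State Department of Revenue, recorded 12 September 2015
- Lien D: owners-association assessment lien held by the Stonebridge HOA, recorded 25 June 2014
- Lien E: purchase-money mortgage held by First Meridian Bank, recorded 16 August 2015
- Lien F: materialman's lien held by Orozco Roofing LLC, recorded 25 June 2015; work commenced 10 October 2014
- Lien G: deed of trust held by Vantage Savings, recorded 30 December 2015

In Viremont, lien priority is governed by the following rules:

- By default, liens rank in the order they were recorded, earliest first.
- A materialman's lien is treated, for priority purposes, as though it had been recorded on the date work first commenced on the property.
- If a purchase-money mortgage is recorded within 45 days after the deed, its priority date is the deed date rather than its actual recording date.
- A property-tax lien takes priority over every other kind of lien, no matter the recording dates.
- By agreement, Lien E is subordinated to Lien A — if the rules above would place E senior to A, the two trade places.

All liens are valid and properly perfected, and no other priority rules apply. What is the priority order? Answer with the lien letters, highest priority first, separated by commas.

Adjusting effective dates: B relates back to 10 September 2015 (work commenced); E was recorded 145 days after the deed, outside the 45-day window, so it keeps its recording date; F is treated as recorded 10 October 2014, the work-commencement date.
C, as a property-tax lien, has superpriority and ranks first.
The other liens, earliest effective date first: A (13 January 2014), D (25 June 2014), F (10 October 2014), E (16 August 2015), B (10 September 2015), G (30 December 2015).
E is already junior to A, so the subordination agreement changes nothing.

C, A, D, F, E, B, G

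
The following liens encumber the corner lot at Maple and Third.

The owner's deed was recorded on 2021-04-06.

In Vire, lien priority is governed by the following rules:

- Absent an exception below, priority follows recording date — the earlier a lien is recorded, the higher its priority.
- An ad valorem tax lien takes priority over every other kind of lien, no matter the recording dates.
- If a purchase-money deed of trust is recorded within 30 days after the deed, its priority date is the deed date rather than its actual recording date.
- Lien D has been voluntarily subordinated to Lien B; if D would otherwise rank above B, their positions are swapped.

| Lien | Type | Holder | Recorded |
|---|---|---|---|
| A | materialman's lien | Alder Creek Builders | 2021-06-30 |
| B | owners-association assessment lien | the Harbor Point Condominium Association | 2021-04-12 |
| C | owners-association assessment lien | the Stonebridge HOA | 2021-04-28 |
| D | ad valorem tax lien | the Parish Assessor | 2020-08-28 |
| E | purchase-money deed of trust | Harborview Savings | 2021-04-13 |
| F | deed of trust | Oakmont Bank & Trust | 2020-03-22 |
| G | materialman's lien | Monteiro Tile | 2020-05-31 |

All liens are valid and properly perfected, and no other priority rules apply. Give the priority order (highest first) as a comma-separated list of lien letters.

B, F, G, E, D, C, A

Effective dates after the stated exceptions: E's effective date is the deed date, 2021-04-06.
D is an ad valorem tax lien, so it outranks all other liens regardless of date.
Ordering the rest by effective date: F (2020-03-22), G (2020-05-31), E (2021-04-06), B (2021-04-12), C (2021-04-28), A (2021-06-30).
Because D would otherwise rank above B, the subordination swaps them.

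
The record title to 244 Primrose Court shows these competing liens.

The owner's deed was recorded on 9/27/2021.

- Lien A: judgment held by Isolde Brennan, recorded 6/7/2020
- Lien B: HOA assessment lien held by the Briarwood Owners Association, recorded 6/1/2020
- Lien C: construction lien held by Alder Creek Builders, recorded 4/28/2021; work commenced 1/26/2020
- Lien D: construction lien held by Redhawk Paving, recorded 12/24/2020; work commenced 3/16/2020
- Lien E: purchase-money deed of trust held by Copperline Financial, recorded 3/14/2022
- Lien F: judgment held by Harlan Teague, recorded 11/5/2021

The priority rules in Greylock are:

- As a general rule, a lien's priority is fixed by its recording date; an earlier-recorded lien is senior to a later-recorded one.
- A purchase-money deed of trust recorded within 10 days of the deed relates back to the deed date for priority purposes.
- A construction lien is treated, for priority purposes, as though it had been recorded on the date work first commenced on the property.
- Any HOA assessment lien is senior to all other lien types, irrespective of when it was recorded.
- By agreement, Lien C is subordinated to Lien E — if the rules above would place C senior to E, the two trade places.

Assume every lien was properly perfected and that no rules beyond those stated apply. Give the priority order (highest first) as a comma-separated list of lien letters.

B, E, D, A, F, C

Effective dates after the stated exceptions: C's effective date is 1/26/2020, when work began; D's effective date is 3/16/2020, when work began; E was recorded 168 days after the deed, outside the 10-day window, so it keeps its recording date.
As an HOA assessment lien, B is senior to every other lien.
The other liens, earliest effective date first: C (1/26/2020), D (3/16/2020), A (6/7/2020), F (11/5/2021), E (3/14/2022).
C would otherwise be senior to E, so under the subordination agreement C and E exchange positions.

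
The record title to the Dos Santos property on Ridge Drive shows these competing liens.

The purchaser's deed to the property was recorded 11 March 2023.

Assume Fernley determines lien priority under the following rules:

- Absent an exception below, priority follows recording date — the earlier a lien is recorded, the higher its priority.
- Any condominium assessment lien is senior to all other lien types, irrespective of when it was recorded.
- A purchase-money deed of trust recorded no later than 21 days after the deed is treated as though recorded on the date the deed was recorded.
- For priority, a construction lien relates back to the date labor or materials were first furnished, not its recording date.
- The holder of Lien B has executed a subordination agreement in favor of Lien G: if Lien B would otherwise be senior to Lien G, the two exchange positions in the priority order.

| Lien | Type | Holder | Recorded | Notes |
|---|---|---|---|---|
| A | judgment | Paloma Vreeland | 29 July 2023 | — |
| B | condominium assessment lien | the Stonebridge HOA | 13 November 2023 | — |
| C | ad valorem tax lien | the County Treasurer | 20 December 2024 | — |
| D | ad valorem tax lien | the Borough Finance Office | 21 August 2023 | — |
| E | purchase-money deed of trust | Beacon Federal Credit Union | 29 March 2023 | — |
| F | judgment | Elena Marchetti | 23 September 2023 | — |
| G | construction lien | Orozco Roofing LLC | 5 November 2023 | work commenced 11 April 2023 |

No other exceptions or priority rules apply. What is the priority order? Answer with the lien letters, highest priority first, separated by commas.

Effective dates after the stated exceptions: E relates back to the deed date 11 March 2023; G's effective date is 11 April 2023, when work began.
B is a condominium assessment lien, so it outranks all other liens regardless of date.
Ordering the rest by effective date: E (11 March 2023), G (11 April 2023), A (29 July 2023), D (21 August 2023), F (23 September 2023), C (20 December 2024).
B would otherwise be senior to G, so under the subordination agreement B and G exchange positions.

G, E, B, A, D, F, C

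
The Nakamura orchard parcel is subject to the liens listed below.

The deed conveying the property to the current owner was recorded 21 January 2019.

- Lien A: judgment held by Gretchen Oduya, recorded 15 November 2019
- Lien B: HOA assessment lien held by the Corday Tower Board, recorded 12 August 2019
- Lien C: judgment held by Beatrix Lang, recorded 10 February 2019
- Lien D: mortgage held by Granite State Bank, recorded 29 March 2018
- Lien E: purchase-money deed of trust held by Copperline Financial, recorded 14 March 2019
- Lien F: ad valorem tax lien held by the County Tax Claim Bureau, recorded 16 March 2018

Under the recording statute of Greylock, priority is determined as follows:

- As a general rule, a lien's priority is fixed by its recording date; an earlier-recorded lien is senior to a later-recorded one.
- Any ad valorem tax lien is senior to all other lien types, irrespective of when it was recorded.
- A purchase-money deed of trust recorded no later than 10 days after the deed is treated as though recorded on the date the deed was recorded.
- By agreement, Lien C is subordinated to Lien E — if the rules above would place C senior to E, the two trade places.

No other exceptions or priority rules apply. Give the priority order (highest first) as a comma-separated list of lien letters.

F, D, E, C, B, A

Effective dates after the stated exceptions: E missed the 10-day window (52 days after the deed), so its recording date stands.
As an ad valorem tax lien, F is senior to every other lien.
Ordering the rest by effective date: D (29 March 2018), C (10 February 2019), E (14 March 2019), B (12 August 2019), A (15 November 2019).
Because C would otherwise rank above E, the subordination swaps them.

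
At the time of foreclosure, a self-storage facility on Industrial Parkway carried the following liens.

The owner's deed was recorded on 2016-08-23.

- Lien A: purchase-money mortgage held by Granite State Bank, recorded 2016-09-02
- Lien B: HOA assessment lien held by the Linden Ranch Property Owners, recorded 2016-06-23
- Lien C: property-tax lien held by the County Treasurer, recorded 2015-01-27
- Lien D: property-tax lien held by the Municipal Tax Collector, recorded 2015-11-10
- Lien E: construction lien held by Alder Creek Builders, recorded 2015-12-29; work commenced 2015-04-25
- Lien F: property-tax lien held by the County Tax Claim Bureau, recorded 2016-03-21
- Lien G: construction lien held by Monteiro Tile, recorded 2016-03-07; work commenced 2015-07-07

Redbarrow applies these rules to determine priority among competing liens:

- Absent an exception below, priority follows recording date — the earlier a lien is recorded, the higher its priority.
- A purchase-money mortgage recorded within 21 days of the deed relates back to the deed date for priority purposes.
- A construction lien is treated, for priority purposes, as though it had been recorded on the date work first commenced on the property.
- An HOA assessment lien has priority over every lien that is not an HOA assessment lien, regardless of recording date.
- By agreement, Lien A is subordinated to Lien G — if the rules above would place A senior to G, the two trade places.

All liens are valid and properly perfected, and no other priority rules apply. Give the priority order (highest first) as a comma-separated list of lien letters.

Effective dates after the stated exceptions: A was recorded within the 21-day window, so its effective date is the deed date 2016-08-23; E's effective date is 2015-04-25, when work began; G's effective date is 2015-07-07, when work began.
As an HOA assessment lien, B is senior to every other lien.
Ordering the rest by effective date: C (2015-01-27), E (2015-04-25), G (2015-07-07), D (2015-11-10), F (2016-03-21), A (2016-08-23).
A already ranks below G; the subordination has no effect.

B, C, E, G, D, F, A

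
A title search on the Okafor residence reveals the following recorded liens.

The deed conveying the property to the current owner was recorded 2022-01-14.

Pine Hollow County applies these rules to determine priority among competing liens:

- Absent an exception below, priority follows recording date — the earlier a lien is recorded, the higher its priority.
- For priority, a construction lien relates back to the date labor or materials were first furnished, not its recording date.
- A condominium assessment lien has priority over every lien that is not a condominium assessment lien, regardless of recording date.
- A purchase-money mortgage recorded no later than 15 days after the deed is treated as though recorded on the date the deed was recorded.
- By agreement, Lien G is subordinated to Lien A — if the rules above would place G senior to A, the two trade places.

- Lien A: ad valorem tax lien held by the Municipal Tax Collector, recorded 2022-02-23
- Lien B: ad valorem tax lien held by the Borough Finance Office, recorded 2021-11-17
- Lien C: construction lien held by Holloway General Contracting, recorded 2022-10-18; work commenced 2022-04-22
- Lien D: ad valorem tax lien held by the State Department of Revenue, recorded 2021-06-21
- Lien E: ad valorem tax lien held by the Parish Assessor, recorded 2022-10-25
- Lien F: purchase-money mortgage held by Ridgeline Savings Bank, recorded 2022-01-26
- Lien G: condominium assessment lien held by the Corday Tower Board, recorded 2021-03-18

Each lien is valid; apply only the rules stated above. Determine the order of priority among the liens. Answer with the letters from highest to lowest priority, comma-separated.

A, D, B, F, G, C, E

First, effective dates: C is treated as recorded 2022-04-22, the work-commencement date; F was recorded within the 15-day window, so its effective date is the deed date 2022-01-14.
G is a condominium assessment lien and takes priority over every other lien.
Remaining liens by effective date: D (2021-06-21), B (2021-11-17), F (2022-01-14), A (2022-02-23), C (2022-04-22), E (2022-10-25).
The subordination applies — G was senior to A — so G and A swap.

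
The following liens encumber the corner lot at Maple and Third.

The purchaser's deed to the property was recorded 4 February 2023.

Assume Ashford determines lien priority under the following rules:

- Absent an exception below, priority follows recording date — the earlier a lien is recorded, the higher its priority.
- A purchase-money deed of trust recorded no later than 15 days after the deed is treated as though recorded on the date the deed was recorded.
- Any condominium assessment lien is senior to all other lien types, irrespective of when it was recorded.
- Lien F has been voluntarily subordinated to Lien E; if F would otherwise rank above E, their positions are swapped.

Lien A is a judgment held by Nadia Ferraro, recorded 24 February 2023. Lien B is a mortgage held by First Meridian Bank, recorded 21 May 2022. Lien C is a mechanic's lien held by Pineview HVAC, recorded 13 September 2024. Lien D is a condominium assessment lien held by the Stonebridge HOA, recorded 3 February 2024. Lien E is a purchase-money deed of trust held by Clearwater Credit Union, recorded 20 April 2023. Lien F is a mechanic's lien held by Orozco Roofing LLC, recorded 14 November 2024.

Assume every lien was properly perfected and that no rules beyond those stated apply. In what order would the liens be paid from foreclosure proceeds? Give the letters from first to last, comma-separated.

First, effective dates: E missed the 15-day window (75 days after the deed), so its recording date stands.
D, as a condominium assessment lien, has superpriority and ranks first.
Ordering the rest by effective date: B (21 May 2022), A (24 February 2023), E (20 April 2023), C (13 September 2024), F (14 November 2024).
Since F is not senior to E, the subordination leaves the order unchanged.

D, B, A, E, C, F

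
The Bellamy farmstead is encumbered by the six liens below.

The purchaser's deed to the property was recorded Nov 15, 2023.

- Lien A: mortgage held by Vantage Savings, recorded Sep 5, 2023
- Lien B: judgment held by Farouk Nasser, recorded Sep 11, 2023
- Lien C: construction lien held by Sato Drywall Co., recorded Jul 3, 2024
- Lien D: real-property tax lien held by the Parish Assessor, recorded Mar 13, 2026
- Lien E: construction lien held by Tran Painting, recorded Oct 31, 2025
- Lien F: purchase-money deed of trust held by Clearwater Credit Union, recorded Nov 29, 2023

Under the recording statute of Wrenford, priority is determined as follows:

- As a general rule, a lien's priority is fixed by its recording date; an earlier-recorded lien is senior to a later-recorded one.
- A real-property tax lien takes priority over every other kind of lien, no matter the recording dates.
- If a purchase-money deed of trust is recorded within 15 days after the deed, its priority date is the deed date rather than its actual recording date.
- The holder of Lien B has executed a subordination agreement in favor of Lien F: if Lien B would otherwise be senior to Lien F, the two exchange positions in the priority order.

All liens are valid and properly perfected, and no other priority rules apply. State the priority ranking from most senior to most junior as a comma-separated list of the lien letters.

Adjusting effective dates: F relates back to the deed date Nov 15, 2023.
As a real-property tax lien, D is senior to every other lien.
The other liens, earliest effective date first: A (Sep 5, 2023), B (Sep 11, 2023), F (Nov 15, 2023), C (Jul 3, 2024), E (Oct 31, 2025).
B is senior to F before the subordination, so the two trade places.

D, A, F, B, C, E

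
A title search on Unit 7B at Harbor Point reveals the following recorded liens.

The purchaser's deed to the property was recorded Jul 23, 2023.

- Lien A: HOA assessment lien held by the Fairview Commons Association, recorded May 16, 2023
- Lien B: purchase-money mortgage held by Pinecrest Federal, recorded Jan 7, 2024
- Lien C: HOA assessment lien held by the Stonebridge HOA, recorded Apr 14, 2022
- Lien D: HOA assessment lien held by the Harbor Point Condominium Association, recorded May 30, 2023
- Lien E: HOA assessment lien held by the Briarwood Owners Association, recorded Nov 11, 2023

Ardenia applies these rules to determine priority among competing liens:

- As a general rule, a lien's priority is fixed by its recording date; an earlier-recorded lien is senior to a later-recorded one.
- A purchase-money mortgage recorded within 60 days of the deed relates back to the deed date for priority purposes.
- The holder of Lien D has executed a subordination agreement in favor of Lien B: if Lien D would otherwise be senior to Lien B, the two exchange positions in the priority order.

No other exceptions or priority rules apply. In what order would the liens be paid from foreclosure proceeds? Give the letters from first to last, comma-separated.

C, A, B, E, D

Effective dates: B was recorded 168 days after the deed, outside the 60-day window, so it keeps its recording date.
Ordering by effective date: C (Apr 14, 2022), A (May 16, 2023), D (May 30, 2023), E (Nov 11, 2023), B (Jan 7, 2024).
The subordination applies — D was senior to B — so D and B swap.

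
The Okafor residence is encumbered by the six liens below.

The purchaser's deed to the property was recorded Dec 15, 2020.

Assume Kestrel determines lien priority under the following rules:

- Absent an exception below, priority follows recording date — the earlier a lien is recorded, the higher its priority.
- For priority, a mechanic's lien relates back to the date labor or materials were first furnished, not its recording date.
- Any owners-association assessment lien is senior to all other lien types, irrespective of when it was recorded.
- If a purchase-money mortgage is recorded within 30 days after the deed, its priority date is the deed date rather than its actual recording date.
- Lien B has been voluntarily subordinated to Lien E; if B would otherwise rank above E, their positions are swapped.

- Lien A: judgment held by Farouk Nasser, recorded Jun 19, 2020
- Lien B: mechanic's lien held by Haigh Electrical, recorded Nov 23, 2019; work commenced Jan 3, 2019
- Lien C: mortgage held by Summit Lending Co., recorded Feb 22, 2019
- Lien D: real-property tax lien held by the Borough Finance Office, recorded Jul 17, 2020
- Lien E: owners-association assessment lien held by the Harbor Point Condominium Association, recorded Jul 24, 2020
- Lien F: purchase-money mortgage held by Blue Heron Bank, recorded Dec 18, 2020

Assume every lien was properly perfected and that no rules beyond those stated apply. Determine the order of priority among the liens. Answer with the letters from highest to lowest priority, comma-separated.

E, B, C, A, D, F

First, effective dates: B relates back to Jan 3, 2019 (work commenced); F relates back to the deed date Dec 15, 2020.
E is an owners-association assessment lien, so it outranks all other liens regardless of date.
The other liens, earliest effective date first: B (Jan 3, 2019), C (Feb 22, 2019), A (Jun 19, 2020), D (Jul 17, 2020), F (Dec 15, 2020).
B is already junior to E, so the subordination agreement changes nothing.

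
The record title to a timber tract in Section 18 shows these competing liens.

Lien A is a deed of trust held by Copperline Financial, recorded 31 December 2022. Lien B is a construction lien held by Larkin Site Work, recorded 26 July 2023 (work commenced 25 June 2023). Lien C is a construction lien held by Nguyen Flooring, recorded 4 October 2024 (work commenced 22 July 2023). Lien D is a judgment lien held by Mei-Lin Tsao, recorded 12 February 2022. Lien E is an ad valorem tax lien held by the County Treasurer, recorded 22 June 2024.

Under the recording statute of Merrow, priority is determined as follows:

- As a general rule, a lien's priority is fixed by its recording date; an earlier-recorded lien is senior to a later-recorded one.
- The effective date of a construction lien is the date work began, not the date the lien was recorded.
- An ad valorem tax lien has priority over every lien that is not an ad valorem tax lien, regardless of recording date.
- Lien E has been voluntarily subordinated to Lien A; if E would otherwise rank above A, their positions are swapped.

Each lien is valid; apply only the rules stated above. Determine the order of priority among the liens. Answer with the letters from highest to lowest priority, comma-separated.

Effective dates: B is treated as recorded 25 June 2023, the work-commencement date; C is treated as recorded 22 July 2023, the work-commencement date.
E is an ad valorem tax lien, so it outranks all other liens regardless of date.
The other liens, earliest effective date first: D (12 February 2022), A (31 December 2022), B (25 June 2023), C (22 July 2023).
E would otherwise be senior to A, so under the subordination agreement E and A exchange positions.

A, D, E, B, C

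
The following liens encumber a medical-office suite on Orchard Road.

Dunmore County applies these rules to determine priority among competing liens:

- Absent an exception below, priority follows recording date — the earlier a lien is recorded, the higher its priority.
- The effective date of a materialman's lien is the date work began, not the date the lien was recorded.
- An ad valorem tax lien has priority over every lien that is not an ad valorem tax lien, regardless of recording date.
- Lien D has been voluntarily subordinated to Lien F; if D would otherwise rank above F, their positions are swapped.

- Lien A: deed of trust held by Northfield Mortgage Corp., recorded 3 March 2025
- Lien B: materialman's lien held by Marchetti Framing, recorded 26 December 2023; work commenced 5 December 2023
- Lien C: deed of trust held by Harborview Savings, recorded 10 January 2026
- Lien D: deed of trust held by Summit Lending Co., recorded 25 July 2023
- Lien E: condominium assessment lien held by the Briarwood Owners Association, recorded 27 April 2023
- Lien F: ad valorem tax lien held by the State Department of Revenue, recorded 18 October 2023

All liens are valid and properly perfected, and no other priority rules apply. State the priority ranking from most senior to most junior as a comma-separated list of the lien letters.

First, effective dates: B is treated as recorded 5 December 2023, the work-commencement date.
F is an ad valorem tax lien and takes priority over every other lien.
Remaining liens by effective date: E (27 April 2023), D (25 July 2023), B (5 December 2023), A (3 March 2025), C (10 January 2026).
D is already junior to F, so the subordination agreement changes nothing.

F, E, D, B, A, C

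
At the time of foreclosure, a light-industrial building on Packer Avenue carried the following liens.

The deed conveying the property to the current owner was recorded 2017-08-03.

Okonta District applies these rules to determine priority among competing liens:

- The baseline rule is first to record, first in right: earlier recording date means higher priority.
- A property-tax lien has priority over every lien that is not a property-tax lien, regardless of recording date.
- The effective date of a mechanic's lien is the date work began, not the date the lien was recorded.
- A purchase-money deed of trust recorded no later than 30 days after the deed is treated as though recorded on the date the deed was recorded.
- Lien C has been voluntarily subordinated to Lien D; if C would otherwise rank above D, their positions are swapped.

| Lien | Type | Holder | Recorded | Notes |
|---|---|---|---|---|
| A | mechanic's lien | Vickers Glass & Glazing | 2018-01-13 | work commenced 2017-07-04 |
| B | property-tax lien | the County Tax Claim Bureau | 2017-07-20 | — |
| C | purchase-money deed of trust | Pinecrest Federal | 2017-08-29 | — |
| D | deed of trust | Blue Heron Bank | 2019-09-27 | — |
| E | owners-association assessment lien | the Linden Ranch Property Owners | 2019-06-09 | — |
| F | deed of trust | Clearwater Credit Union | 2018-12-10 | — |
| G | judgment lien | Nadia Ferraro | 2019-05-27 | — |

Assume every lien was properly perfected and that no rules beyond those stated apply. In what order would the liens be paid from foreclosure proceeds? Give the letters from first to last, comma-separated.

B, A, D, F, G, E, C

Effective dates after the stated exceptions: A relates back to 2017-07-04 (work commenced); C was recorded within the 30-day window, so its effective date is the deed date 2017-08-03.
As a property-tax lien, B is senior to every other lien.
Remaining liens by effective date: A (2017-07-04), C (2017-08-03), F (2018-12-10), G (2019-05-27), E (2019-06-09), D (2019-09-27).
The subordination applies — C was senior to D — so C and D swap.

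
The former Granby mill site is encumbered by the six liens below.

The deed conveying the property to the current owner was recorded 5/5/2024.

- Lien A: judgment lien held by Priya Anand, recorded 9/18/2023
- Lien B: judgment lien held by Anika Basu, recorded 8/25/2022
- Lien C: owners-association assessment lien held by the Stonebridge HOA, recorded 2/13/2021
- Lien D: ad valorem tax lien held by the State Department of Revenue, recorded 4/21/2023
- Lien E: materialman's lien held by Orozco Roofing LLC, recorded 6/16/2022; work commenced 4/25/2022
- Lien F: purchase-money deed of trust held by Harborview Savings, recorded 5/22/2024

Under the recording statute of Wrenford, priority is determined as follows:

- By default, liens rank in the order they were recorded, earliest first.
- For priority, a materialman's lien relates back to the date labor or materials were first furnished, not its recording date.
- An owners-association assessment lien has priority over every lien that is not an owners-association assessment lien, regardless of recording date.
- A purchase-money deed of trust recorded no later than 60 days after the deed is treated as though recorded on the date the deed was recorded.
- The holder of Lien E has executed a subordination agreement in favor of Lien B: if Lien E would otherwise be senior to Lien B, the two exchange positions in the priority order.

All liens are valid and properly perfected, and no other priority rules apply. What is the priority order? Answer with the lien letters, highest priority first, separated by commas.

First, effective dates: E relates back to 4/25/2022 (work commenced); F was recorded within the 60-day window, so its effective date is the deed date 5/5/2024.
C is an owners-association assessment lien and takes priority over every other lien.
The other liens, earliest effective date first: E (4/25/2022), B (8/25/2022), D (4/21/2023), A (9/18/2023), F (5/5/2024).
E would otherwise be senior to B, so under the subordination agreement E and B exchange positions.

C, B, E, D, A, F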